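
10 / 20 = 1/2 = 0.50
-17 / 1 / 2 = -17/2 = -8.50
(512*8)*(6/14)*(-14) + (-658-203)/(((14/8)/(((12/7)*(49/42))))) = -25560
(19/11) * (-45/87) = -285/319 = -0.89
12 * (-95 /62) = -570/31 = -18.39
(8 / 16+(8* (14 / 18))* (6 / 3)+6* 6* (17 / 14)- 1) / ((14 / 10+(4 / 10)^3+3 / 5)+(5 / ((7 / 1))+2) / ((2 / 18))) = 876625/417258 = 2.10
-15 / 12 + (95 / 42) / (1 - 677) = -35585/28392 = -1.25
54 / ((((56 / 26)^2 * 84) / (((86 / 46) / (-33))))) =-0.01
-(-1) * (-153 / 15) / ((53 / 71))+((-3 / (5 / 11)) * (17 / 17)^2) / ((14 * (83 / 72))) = -433353/30793 = -14.07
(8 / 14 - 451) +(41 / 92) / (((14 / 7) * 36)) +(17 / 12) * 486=11039183/46368 = 238.08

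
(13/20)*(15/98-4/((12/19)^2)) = -226447/35280 = -6.42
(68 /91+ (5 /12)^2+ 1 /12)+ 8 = 117991/13104 = 9.00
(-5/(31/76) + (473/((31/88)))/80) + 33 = 11633/310 = 37.53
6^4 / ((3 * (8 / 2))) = 108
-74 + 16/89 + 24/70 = -228882/3115 = -73.48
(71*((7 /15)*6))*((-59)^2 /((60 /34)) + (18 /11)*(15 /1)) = 327546359/825 = 397025.89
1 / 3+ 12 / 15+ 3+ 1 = 77/15 = 5.13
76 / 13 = 5.85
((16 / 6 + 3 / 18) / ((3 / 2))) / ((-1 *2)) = -17/18 = -0.94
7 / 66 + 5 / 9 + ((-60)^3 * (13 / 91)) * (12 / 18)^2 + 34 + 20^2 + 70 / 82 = -754579409/56826 = -13278.77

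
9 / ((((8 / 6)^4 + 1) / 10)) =7290/337 = 21.63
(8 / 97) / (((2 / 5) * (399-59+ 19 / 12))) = 240/397603 = 0.00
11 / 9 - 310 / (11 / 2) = -5459/99 = -55.14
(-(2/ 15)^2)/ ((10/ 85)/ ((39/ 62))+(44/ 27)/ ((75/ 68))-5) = 7956/1492693 = 0.01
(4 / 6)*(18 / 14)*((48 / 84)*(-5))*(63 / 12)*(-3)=38.57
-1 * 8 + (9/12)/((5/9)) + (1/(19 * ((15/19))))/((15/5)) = -1193/180 = -6.63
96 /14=6.86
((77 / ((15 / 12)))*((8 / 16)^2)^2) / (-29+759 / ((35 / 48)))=539/141668 = 0.00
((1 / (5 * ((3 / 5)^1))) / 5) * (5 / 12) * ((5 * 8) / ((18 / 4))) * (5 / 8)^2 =125/1296 = 0.10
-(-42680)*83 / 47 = 3542440/47 = 75371.06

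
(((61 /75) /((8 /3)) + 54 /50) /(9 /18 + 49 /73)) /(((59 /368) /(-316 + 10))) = -63251288/28025 = -2256.96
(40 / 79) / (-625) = -8/9875 = 0.00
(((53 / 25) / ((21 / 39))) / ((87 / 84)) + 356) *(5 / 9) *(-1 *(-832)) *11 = 265261568/145 = 1829390.12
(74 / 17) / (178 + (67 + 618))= 74/14671 = 0.01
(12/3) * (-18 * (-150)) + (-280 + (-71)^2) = 15561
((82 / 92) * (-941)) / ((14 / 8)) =-77162/161 = -479.27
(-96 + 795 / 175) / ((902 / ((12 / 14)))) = -873/10045 = -0.09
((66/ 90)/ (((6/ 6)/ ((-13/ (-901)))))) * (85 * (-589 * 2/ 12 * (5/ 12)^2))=-2105675/137376 = -15.33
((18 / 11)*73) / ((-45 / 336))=-49056/55 = -891.93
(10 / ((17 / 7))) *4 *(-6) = -1680/17 = -98.82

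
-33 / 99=-1/3 = -0.33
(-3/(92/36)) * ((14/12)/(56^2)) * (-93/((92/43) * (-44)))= -35991/83421184 = 0.00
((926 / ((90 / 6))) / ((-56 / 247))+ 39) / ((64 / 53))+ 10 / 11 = -56854123/295680 = -192.28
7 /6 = 1.17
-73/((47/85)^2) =-527425/2209 = -238.76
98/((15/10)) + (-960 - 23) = -2753/3 = -917.67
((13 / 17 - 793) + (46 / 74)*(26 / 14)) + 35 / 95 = -66148630/83657 = -790.71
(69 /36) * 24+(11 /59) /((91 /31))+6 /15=1247313/26845 = 46.46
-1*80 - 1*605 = -685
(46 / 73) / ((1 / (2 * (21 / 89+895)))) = 7330192/6497 = 1128.24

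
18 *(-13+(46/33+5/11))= -2208/11 = -200.73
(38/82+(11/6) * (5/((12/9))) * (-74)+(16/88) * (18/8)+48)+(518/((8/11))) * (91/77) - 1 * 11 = 334527/902 = 370.87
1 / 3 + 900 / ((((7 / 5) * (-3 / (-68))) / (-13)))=-3977993/21 = -189428.24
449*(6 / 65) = 2694/65 = 41.45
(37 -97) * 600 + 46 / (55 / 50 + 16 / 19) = -13275260/369 = -35976.31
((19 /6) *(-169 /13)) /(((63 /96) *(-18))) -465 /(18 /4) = -56614/567 = -99.85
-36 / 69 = -12/23 = -0.52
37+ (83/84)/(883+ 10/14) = 2746667/74232 = 37.00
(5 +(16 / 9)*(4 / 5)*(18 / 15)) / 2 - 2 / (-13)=6839/1950 = 3.51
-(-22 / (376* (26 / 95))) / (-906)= -1045/4428528 = 0.00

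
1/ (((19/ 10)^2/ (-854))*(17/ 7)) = -597800/6137 = -97.41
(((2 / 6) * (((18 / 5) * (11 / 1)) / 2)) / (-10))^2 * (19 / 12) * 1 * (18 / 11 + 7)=11913/2000 = 5.96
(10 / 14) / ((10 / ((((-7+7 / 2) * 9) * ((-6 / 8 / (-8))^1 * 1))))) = -0.21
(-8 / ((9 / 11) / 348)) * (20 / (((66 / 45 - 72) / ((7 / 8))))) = 446600/529 = 844.23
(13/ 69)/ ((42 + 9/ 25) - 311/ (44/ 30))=-550/495351 = 0.00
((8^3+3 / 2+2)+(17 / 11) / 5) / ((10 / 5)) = 56739/220 = 257.90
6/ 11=0.55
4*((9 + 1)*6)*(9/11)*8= 17280/11 = 1570.91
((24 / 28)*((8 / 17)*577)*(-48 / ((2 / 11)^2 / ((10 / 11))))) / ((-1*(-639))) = -4062080/8449 = -480.78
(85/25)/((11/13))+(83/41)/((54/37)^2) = 32671361/6575580 = 4.97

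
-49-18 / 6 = -52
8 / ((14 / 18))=72/7 = 10.29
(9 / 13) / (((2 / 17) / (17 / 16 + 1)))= 5049/416 = 12.14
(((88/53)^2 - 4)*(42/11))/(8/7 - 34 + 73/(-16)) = 0.13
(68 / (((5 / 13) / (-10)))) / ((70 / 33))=-29172/35 = -833.49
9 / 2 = 4.50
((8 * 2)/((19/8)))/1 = 128/19 = 6.74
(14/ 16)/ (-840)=-1/960 = 0.00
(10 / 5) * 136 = 272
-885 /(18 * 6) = -8.19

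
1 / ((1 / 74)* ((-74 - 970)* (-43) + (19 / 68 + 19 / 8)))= 10064/6105673 = 0.00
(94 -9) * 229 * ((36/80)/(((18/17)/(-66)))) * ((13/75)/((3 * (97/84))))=-27318.43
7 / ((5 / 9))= 63/5 = 12.60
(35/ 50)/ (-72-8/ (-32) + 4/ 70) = -98/10037 = -0.01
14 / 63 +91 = 821/9 = 91.22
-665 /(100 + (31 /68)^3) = -209097280/31472991 = -6.64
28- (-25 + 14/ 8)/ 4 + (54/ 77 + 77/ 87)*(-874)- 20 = -147127489/107184 = -1372.66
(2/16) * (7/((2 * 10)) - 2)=-33/160 = -0.21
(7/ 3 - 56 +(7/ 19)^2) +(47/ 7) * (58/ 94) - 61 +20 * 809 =121823728/7581 = 16069.61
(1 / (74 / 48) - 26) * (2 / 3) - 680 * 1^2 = -77356/111 = -696.90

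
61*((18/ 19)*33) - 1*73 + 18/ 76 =69703/38 = 1834.29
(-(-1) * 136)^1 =136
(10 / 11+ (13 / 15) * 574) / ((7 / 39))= 1069016/385 = 2776.66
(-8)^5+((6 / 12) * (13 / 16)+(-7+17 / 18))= -9438811/288 = -32773.65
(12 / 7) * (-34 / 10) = -204/35 = -5.83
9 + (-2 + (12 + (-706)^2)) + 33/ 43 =21433598/43 = 498455.77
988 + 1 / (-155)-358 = 629.99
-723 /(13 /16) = -11568/13 = -889.85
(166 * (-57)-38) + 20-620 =-10100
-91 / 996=-0.09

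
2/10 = 0.20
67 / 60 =1.12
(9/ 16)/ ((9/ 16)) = 1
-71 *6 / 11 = -426/11 = -38.73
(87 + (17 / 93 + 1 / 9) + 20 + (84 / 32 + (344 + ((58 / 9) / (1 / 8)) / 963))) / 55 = 975775633/118217880 = 8.25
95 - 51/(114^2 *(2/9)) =274309/2888 = 94.98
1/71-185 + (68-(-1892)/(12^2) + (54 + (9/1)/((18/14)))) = -109517/2556 = -42.85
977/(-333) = -977/333 = -2.93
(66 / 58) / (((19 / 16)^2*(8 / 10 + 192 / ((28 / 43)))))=73920/27083303 = 0.00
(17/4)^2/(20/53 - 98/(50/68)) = -382925/2817536 = -0.14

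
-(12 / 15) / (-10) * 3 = 6/25 = 0.24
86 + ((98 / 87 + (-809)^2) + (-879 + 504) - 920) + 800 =56904362/87 = 654073.13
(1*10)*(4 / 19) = 40/19 = 2.11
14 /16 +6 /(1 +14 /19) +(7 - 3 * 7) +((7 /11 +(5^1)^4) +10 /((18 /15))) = 164815/264 = 624.30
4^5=1024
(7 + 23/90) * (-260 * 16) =-271648/9 = -30183.11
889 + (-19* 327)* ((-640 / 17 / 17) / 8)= 753961/289 = 2608.86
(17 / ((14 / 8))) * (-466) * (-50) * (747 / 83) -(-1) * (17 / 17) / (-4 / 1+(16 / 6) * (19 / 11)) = 285192231/140 = 2037087.36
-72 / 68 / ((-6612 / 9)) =27/18734 = 0.00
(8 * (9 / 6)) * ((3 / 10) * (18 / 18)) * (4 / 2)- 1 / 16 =571/80 = 7.14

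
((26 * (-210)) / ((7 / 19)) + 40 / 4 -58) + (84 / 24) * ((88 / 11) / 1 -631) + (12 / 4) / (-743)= -25334077/1486 = -17048.50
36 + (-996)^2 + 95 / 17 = 16864979/17 = 992057.59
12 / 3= 4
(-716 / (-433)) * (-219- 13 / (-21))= -3283576/9093 = -361.11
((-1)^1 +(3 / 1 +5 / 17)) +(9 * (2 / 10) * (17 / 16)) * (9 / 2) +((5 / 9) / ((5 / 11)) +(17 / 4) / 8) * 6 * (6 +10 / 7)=5086829/57120 = 89.06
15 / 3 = 5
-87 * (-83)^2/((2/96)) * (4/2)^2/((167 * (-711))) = 12785984/13193 = 969.15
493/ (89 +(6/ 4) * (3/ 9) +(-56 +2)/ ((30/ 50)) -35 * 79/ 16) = -7888/2773 = -2.84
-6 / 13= -0.46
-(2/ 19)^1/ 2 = -1/19 = -0.05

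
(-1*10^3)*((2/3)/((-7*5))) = 400/21 = 19.05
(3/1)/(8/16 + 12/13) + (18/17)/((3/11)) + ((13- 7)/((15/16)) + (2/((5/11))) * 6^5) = 107643256/3145 = 34226.79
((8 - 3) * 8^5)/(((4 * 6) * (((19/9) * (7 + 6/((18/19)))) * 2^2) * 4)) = 288/19 = 15.16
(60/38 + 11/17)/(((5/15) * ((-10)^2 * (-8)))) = -2157/258400 = -0.01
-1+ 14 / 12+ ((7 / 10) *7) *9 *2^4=21173/30 = 705.77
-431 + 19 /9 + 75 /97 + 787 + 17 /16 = 5027737/13968 = 359.95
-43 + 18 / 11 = -455/11 = -41.36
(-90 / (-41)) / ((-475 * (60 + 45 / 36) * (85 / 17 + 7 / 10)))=-48/3626245 = 0.00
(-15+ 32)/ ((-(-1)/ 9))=153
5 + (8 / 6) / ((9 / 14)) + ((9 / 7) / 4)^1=5591/756 = 7.40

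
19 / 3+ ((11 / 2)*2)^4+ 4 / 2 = 43948/3 = 14649.33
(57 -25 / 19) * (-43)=-45494/19 = -2394.42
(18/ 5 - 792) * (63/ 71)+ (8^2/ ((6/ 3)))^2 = 115174/355 = 324.43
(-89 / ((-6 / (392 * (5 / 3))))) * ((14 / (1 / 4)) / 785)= 976864/1413 = 691.34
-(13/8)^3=-2197/512 = -4.29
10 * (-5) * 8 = -400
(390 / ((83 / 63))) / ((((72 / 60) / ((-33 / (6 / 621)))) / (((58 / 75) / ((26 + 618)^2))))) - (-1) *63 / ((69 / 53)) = 10010541/213808 = 46.82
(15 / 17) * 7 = 105/17 = 6.18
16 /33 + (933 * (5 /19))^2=718159201/11913 = 60283.66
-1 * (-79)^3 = 493039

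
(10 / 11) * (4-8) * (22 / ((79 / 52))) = -52.66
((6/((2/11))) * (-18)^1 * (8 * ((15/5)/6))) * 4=-9504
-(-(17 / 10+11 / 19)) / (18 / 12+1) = 433/475 = 0.91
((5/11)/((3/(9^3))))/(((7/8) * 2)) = 63.12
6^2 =36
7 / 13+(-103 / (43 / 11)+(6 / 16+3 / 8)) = -56035/2236 = -25.06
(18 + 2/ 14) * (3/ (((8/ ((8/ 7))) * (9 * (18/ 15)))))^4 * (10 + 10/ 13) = 396875/819153972 = 0.00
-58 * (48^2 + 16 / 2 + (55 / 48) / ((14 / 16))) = -2817611/21 = -134171.95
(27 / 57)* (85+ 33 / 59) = 45432/1121 = 40.53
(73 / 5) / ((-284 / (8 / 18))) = -0.02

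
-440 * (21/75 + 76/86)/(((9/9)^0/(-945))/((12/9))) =27742176/43 = 645166.88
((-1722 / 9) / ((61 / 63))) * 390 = -4701060/61 = -77066.56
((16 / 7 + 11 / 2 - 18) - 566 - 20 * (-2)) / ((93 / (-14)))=7507/93 = 80.72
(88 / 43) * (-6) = -528/43 = -12.28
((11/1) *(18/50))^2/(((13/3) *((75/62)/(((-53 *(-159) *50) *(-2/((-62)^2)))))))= -165186054/251875 = -655.83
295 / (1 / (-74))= -21830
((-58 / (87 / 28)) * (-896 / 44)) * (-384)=-1605632/11 = -145966.55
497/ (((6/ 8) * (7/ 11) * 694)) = 1562/1041 = 1.50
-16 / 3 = -5.33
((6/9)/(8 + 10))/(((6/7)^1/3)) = 7/54 = 0.13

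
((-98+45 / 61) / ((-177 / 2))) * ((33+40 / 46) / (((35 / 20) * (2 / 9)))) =55461684/579439 = 95.72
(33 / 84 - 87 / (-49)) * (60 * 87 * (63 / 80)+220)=9390.66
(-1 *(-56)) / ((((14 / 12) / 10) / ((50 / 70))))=2400/7 = 342.86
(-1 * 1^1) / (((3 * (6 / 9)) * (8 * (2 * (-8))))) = 1/256 = 0.00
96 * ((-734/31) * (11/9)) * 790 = -204110720/93 = -2194738.92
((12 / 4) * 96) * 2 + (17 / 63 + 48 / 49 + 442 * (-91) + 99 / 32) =-559423061/14112 = -39641.66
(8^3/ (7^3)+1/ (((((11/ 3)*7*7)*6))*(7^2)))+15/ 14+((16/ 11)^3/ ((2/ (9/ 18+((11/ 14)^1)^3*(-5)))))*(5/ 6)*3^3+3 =-195229005/3195731 = -61.09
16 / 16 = 1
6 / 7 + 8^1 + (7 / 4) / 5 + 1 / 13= 16897/1820 = 9.28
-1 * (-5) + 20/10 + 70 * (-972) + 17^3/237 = -16118908/237 = -68012.27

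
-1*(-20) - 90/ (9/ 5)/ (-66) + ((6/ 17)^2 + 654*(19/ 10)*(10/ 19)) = 6436351/9537 = 674.88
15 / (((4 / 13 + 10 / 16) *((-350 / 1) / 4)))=-624/3395 = -0.18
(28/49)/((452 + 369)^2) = 4/4718287 = 0.00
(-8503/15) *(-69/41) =954.00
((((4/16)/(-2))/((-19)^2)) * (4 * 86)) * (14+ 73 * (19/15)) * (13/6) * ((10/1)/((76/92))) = -332.61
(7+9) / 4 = 4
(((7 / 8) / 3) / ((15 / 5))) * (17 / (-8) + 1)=-7/64 = -0.11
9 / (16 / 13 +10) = 117/146 = 0.80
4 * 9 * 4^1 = 144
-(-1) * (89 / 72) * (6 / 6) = 89/72 = 1.24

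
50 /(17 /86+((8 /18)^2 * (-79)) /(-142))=24729300/152119 = 162.57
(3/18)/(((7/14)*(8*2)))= 1/48 = 0.02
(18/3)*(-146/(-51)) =292/17 = 17.18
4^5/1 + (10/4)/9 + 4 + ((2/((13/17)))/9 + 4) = 241621/234 = 1032.57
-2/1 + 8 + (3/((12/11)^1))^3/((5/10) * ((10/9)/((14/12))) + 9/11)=422277/19136 = 22.07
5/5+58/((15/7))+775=12046/15 = 803.07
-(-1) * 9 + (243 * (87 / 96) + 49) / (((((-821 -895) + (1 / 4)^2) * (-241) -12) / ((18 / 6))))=119122179/13232926 = 9.00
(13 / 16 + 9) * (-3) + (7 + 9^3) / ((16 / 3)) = 1737/16 = 108.56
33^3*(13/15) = 31145.40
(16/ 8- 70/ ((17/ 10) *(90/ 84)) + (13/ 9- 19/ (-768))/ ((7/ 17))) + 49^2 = 649286233/274176 = 2368.14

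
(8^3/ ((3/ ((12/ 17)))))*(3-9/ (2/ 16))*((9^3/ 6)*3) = -51508224/17 = -3029895.53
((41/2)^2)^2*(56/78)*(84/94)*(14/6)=969236023/3666 = 264385.17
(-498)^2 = 248004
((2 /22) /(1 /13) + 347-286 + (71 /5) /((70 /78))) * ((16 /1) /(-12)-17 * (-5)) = 12563303/1925 = 6526.39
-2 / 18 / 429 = -1/3861 = 0.00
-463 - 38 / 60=-13909/30 = -463.63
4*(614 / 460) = 614/115 = 5.34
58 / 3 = 19.33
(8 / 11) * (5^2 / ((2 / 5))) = 45.45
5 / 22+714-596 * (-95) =1261353/22 = 57334.23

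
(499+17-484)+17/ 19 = 32.89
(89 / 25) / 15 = 89/375 = 0.24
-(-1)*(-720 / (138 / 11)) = -1320/23 = -57.39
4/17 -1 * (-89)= 1517/17 = 89.24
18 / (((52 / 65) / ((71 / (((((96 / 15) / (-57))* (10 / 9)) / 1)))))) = -1639035/128 = -12804.96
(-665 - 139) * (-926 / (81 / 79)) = 19605272/27 = 726121.19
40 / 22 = 20/11 = 1.82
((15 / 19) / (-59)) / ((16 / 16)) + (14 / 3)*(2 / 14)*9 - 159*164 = -29224485/1121 = -26070.01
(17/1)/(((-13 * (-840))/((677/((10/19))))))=218671/109200 = 2.00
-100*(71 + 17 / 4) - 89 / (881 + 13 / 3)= -19986667/2656 = -7525.10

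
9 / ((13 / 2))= 18/13 = 1.38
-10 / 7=-1.43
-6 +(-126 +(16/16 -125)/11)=-1576/11 = -143.27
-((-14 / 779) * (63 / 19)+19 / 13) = -1.40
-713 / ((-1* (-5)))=-142.60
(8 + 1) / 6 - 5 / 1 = -7/2 = -3.50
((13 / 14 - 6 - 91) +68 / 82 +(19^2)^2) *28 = 149499170/41 = 3646321.22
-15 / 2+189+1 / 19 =6899/38 = 181.55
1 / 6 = 0.17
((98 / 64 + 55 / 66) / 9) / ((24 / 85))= 19295/20736 = 0.93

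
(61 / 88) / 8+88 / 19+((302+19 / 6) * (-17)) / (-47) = 217076027/1886016 = 115.10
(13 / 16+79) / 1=1277/16 = 79.81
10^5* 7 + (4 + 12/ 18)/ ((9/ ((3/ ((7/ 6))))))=2100004/3 = 700001.33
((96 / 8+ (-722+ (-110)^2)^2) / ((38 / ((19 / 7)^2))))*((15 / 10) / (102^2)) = 21961777/6069 = 3618.68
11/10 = 1.10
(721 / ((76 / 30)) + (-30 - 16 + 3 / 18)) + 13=14351/57 = 251.77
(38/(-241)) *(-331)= 12578/241 = 52.19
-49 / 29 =-1.69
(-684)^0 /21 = 0.05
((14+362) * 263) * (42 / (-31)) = -4153296/31 = -133977.29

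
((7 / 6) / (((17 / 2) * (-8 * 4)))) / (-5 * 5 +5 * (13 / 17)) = 7/34560 = 0.00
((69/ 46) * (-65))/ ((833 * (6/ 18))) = -585/1666 = -0.35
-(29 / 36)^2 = -841/1296 = -0.65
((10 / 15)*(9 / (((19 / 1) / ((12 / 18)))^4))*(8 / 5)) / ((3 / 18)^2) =1024/1954815 = 0.00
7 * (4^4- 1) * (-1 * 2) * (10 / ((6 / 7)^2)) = -145775/3 = -48591.67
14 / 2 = 7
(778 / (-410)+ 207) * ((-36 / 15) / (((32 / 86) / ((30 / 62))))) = -8135901/12710 = -640.12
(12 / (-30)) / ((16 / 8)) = -1/5 = -0.20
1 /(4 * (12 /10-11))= -5/196 = -0.03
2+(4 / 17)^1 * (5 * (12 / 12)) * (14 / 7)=74/17 = 4.35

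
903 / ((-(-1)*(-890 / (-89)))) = 903/10 = 90.30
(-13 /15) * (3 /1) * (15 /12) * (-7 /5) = 91/20 = 4.55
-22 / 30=-11/15 = -0.73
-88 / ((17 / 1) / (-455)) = 40040/17 = 2355.29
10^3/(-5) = -200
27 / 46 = 0.59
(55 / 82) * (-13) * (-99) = 70785/82 = 863.23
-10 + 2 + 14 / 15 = -106/15 = -7.07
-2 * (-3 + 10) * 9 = -126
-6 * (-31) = 186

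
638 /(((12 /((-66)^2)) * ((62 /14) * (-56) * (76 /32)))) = -231594/589 = -393.20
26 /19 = 1.37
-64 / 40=-8/5 = -1.60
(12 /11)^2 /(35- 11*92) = -144/118217 = 0.00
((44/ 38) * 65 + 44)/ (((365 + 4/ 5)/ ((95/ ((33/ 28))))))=144200/5487 = 26.28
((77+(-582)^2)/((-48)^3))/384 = -338801/42467328 = -0.01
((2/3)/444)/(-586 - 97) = -1/454878 = 0.00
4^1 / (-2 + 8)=2/3 = 0.67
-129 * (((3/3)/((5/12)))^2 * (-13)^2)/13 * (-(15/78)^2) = 4644/13 = 357.23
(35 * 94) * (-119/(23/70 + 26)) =-14870.16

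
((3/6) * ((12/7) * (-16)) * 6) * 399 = -32832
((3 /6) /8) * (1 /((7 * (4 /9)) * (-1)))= -0.02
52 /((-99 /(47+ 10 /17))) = -42068/1683 = -25.00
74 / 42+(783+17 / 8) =132197/168 = 786.89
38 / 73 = 0.52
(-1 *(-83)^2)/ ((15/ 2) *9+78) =-13778/291 = -47.35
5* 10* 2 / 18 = 5.56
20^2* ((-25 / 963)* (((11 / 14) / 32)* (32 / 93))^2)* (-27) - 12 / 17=-176244328/256964673 = -0.69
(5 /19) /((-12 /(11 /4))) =-55/912 = -0.06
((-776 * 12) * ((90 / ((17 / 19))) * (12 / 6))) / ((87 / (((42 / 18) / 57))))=-434560/493 = -881.46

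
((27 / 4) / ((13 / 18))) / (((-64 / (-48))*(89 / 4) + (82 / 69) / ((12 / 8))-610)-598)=-50301/6337526 = -0.01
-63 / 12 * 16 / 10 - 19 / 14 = -683/70 = -9.76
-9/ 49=-0.18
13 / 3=4.33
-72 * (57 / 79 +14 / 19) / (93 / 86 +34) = -2.99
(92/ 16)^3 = 12167/64 = 190.11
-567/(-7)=81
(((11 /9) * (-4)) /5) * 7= -308/45 = -6.84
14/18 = 7/9 = 0.78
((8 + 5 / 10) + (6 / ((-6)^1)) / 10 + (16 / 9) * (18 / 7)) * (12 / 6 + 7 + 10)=8626/35 = 246.46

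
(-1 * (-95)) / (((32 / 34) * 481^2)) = 1615/3701776 = 0.00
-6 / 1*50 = -300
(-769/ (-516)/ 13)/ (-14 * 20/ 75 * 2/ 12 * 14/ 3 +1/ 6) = -34605/826202 = -0.04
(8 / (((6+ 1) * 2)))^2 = 16/49 = 0.33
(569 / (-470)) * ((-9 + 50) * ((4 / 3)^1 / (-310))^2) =-46658/50812875 = 0.00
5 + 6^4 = 1301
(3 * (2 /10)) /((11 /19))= 57/55 = 1.04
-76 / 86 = -38/43 = -0.88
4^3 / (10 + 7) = 64/17 = 3.76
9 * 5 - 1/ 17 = 764/17 = 44.94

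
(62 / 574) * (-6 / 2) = -0.32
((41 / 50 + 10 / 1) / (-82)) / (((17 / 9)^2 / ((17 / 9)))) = -0.07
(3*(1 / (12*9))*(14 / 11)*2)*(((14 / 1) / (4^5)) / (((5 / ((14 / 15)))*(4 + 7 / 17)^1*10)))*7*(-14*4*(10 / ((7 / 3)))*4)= -40817/1485000 = -0.03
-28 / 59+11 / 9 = 397/531 = 0.75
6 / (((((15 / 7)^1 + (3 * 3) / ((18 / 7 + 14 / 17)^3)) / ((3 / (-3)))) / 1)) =-923149696/365084659 = -2.53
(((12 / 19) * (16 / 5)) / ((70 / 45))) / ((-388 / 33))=-7128/64505 = -0.11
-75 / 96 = -25/32 = -0.78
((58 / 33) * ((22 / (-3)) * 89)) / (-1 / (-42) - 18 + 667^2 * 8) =-144536/448445847 = 0.00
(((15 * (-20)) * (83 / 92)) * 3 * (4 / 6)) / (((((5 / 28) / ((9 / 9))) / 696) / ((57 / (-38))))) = 72787680/23 = 3164681.74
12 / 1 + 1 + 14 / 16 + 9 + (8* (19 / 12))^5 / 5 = 634103689/9720 = 65237.01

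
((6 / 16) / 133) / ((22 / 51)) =153/23408 = 0.01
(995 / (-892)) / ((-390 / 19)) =3781/69576 = 0.05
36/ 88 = 9/22 = 0.41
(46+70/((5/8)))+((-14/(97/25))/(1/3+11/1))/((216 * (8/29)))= 150067117/949824 = 157.99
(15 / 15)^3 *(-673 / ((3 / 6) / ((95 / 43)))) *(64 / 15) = -1636736/129 = -12687.88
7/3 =2.33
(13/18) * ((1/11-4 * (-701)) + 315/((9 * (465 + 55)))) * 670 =358221865/264 = 1356901.00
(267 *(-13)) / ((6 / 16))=-9256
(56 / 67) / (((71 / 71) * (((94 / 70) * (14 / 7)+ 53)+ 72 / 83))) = 162680/11007229 = 0.01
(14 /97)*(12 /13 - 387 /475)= 9366/598975 = 0.02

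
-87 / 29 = -3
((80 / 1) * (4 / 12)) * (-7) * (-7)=3920/3 = 1306.67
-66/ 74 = -33/37 = -0.89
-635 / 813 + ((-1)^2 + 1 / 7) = 2059/5691 = 0.36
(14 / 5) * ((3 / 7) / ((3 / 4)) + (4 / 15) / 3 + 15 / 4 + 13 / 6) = 18.42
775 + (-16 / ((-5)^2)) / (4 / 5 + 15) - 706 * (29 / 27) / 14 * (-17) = 126596056/74655 = 1695.75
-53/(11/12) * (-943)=599748/11 = 54522.55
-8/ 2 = -4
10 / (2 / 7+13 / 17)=238/25 = 9.52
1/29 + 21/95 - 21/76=-229/11020 = -0.02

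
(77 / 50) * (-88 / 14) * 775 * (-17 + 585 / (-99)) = 171864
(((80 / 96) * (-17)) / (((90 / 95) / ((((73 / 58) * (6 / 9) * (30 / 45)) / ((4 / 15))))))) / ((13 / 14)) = -33.78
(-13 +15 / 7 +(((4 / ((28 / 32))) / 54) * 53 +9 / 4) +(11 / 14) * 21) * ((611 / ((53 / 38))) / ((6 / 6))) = 15521233/2862 = 5423.21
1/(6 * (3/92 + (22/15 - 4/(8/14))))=-230/7591 = -0.03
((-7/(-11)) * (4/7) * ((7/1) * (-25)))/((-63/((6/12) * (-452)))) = -22600/99 = -228.28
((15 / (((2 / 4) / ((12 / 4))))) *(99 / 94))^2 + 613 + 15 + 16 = 9628.62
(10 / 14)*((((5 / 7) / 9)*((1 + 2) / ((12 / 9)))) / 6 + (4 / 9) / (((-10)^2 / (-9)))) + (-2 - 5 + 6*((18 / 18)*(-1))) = -76483/5880 = -13.01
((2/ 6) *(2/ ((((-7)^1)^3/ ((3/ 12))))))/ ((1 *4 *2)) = -1/16464 = 0.00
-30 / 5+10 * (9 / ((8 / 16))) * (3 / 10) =48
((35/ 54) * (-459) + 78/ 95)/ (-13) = 56369/2470 = 22.82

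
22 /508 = 11/254 = 0.04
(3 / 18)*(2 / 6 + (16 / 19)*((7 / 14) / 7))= 157/2394 = 0.07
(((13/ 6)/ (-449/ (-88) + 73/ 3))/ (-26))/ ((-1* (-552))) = -11/2144796 = 0.00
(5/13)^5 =0.01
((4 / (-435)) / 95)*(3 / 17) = -4/234175 = 0.00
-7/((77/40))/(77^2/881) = -35240/65219 = -0.54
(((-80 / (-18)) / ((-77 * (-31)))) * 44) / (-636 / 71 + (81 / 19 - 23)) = -2698/912051 = 0.00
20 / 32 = 5/8 = 0.62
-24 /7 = -3.43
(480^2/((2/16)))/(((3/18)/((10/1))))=110592000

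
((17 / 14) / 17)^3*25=25/2744 = 0.01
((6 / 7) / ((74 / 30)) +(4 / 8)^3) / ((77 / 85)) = 7565/14504 = 0.52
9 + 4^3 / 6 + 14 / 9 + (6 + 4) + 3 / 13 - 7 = 2861/117 = 24.45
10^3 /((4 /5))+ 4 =1254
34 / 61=0.56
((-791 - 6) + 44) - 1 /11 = -8284/11 = -753.09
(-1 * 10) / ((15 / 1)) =-2/3 = -0.67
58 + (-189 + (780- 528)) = 121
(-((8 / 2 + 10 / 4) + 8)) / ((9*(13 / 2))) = -29/117 = -0.25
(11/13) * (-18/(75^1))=-66/325 = -0.20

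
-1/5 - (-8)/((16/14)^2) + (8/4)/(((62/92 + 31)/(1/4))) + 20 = 1511829/58280 = 25.94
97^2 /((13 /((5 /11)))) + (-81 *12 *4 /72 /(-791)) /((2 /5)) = 37231900/113113 = 329.16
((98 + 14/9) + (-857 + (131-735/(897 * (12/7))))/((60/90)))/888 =-21316195/19116864 = -1.12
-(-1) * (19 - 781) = -762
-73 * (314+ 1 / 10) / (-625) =229293/6250 = 36.69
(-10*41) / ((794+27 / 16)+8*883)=-0.05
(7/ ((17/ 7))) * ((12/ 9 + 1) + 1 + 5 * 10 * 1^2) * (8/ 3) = 409.93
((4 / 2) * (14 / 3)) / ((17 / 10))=280/51 = 5.49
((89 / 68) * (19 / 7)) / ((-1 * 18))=-1691/8568 = -0.20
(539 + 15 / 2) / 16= 1093/32 = 34.16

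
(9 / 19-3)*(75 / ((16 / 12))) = -2700/19 = -142.11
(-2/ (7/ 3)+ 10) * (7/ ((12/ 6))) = 32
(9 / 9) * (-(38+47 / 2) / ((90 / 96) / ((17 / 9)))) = -5576/45 = -123.91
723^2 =522729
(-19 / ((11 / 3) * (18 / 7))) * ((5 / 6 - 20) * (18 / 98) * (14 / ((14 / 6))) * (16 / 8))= 6555/77 = 85.13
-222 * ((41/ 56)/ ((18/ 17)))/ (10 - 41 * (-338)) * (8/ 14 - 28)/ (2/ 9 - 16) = -232101/12061693 = -0.02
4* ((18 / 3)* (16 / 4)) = 96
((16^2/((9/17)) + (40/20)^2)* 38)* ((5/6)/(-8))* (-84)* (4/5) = 1167208/9 = 129689.78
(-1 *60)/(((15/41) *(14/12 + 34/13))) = -12792/295 = -43.36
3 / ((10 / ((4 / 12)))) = 1/10 = 0.10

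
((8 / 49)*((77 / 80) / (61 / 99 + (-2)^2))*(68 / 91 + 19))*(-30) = -20.17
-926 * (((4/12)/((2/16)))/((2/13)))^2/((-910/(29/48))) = 174551/945 = 184.71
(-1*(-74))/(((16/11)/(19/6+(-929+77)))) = -43184.40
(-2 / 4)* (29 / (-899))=1/62 = 0.02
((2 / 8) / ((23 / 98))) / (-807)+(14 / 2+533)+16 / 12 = 20095327/37122 = 541.33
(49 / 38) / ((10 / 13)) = 637/380 = 1.68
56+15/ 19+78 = 2561/19 = 134.79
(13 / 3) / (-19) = -13/57 = -0.23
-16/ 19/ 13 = -16/247 = -0.06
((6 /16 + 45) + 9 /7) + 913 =53741/56 = 959.66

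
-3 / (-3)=1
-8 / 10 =-0.80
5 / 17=0.29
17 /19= 0.89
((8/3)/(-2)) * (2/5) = -8/15 = -0.53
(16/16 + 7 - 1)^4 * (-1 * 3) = -7203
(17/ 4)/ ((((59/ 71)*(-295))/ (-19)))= 22933/69620 = 0.33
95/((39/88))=8360/39 = 214.36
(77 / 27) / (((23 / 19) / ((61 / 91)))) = 12749/8073 = 1.58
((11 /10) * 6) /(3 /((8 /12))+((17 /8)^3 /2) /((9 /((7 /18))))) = 5474304/3904435 = 1.40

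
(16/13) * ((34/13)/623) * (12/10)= 3264/526435 = 0.01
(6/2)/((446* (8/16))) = 3/223 = 0.01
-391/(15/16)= -6256/15 = -417.07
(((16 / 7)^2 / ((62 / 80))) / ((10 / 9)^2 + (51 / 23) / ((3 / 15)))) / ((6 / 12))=7630848/6973729 = 1.09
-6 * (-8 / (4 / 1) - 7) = 54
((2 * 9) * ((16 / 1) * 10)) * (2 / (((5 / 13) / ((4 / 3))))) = 19968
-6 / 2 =-3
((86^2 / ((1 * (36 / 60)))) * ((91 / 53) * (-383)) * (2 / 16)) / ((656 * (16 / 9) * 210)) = -9206171/2225152 = -4.14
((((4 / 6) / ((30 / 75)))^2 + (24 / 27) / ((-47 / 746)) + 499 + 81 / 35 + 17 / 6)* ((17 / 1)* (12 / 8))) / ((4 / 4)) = 248069117/19740 = 12566.82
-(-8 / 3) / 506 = 4/759 = 0.01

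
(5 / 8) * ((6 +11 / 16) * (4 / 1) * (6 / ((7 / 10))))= 8025/56 = 143.30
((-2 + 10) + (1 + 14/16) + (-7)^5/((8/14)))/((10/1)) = -235219/80 = -2940.24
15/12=5/4 = 1.25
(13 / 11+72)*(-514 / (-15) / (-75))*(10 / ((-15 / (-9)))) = -165508/825 = -200.62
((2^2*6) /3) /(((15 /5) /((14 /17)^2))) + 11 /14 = 31489/12138 = 2.59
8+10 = 18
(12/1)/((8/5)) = 15/2 = 7.50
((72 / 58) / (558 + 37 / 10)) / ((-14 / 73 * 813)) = -4380/309008021 = 0.00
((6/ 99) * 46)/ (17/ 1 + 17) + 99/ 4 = 55723/2244 = 24.83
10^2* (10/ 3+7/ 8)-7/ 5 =12583/30 = 419.43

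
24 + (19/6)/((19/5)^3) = 52109/2166 = 24.06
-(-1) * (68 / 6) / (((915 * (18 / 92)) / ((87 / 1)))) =45356/8235 = 5.51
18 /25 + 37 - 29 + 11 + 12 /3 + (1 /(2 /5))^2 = 2997/100 = 29.97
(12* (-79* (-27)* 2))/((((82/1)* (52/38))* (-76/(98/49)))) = -6399/533 = -12.01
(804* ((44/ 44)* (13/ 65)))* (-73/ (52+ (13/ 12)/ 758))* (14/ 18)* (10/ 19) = -92.41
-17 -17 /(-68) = -67/4 = -16.75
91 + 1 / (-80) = 7279/80 = 90.99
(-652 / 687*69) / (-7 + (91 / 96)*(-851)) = 1439616/17887877 = 0.08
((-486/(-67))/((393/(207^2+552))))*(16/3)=37498464/8777 = 4272.36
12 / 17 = 0.71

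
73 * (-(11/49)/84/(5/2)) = -803/10290 = -0.08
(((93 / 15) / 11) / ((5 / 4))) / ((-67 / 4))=-496/18425 = -0.03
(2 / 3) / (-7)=-2/21 = -0.10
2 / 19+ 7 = 135/19 = 7.11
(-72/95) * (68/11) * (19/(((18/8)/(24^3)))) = -30081024/55 = -546927.71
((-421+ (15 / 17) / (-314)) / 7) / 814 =-2247313/30415924 = -0.07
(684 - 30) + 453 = 1107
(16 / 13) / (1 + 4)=16/65 = 0.25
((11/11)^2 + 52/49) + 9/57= 2.22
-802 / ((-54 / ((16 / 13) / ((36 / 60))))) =32080/1053 = 30.47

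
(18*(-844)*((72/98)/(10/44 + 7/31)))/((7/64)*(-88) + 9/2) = 994650624/206927 = 4806.77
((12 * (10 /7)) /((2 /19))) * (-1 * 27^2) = -831060/7 = -118722.86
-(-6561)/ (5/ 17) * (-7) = -156151.80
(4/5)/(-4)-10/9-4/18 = -23/15 = -1.53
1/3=0.33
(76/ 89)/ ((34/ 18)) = 684/1513 = 0.45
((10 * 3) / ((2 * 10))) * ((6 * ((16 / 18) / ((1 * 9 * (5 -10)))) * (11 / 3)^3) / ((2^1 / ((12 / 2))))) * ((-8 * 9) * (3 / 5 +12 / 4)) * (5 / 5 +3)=681472/25 = 27258.88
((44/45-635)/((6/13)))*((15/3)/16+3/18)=-8530769/12960 = -658.24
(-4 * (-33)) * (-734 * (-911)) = 88264968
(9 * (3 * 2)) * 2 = 108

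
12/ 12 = 1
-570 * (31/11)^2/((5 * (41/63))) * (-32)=44519.42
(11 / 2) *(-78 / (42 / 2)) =-20.43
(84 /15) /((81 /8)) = 224/405 = 0.55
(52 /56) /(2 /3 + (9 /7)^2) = 273/682 = 0.40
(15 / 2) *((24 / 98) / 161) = 90/7889 = 0.01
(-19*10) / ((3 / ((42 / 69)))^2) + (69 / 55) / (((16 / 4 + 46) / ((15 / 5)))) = -101424473/13092750 = -7.75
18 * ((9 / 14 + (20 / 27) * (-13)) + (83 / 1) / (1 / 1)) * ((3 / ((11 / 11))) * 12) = 335724/7 = 47960.57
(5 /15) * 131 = 131/3 = 43.67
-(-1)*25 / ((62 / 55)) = 1375/62 = 22.18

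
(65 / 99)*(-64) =-4160/99 = -42.02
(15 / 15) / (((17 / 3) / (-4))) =-12/17 = -0.71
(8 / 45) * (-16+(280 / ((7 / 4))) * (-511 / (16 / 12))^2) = 188006992/45 = 4177933.16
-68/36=-17/9 = -1.89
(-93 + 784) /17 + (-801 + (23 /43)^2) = -23891181/31433 = -760.07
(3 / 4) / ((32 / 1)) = 3/128 = 0.02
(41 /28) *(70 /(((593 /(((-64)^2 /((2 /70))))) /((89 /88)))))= 163475200/6523 = 25061.35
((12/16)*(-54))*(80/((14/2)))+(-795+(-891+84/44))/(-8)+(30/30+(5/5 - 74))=-199797/616 = -324.35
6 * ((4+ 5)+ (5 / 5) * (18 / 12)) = 63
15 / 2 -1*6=3/2 = 1.50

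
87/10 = 8.70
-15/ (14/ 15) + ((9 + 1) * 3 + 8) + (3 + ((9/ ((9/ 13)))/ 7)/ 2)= 181/7 = 25.86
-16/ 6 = -8/3 = -2.67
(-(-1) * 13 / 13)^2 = 1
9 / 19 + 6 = 6.47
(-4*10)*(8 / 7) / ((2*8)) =-20/7 = -2.86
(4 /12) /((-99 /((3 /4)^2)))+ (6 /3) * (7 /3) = 821/176 = 4.66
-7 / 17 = -0.41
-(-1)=1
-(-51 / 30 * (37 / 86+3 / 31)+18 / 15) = -8107/26660 = -0.30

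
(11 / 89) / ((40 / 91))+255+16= 965761/3560 = 271.28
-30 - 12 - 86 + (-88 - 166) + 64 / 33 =-12542/33 = -380.06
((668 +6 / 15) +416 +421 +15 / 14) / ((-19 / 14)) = -105453/95 = -1110.03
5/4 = 1.25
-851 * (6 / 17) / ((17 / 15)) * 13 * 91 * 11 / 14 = -246333.58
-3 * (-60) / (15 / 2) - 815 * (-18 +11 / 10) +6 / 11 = 303557/22 = 13798.05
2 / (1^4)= 2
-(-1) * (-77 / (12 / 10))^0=1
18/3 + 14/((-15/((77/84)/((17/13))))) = 5.35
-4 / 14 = -2/7 = -0.29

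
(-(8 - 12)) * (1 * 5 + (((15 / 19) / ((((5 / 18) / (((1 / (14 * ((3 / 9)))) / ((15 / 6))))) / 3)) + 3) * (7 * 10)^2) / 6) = 231940/19 = 12207.37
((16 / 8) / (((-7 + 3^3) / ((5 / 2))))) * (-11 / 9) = -0.31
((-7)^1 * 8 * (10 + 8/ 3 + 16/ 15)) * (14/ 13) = -161504/195 = -828.23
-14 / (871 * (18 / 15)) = -35/2613 = -0.01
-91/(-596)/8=91/4768 = 0.02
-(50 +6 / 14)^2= -124609/49 = -2543.04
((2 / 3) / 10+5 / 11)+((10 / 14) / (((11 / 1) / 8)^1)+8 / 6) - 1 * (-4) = 2454/385 = 6.37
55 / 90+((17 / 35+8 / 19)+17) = 221659/11970 = 18.52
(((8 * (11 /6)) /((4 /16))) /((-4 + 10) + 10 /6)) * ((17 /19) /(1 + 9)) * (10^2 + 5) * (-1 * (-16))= 1150.24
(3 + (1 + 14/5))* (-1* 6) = -204/5 = -40.80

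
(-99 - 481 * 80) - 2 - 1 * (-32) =-38549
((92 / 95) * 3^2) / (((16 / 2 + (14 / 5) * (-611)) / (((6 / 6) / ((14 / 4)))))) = -92/62909 = 0.00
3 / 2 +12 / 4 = 4.50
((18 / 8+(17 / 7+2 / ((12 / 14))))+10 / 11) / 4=7319/3696 = 1.98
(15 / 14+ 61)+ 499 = 7855/14 = 561.07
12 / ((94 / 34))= 204/47 = 4.34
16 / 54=8/27 = 0.30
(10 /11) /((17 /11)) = 10/17 = 0.59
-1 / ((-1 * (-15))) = -1/15 = -0.07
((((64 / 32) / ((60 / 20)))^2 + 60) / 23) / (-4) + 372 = 76868/207 = 371.34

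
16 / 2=8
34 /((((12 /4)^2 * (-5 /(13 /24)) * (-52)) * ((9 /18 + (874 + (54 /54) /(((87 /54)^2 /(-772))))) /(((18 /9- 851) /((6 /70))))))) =-28322357/209661048 = -0.14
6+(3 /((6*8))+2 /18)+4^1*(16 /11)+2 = 22163/1584 = 13.99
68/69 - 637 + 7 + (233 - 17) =-28498/69 = -413.01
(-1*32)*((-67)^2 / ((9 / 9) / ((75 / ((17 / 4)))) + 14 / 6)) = -14364800/239 = -60103.77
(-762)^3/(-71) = 442450728/71 = 6231700.39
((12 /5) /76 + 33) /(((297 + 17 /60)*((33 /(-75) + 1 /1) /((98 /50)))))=131796/338903 = 0.39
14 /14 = 1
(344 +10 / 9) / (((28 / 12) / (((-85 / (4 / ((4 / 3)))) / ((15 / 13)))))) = -686426/189 = -3631.88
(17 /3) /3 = 1.89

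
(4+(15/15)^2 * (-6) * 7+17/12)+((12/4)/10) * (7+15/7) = -33.84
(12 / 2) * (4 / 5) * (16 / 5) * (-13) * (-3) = 14976/25 = 599.04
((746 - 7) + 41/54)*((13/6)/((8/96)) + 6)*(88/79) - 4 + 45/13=731174957/27729 = 26368.60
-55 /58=-0.95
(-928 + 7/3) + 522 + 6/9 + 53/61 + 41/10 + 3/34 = -2063334/5185 = -397.94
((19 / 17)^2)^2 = 130321/83521 = 1.56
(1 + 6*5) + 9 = 40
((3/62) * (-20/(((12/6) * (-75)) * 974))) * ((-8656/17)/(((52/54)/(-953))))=55681884/16682185 = 3.34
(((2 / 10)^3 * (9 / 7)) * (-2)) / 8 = -9/3500 = 0.00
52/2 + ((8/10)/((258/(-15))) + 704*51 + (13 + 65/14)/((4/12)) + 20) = 21673735/602 = 36002.88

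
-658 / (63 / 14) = -1316/9 = -146.22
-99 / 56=-1.77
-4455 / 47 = -94.79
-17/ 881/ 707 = -17/622867 = 0.00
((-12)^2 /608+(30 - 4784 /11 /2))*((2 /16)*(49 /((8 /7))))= -26842151/26752 = -1003.37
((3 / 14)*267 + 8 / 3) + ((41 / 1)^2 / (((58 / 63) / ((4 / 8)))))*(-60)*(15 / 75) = -13270843/1218 = -10895.60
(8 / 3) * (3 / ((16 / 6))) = 3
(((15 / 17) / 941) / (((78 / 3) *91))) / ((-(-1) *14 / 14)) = 15/37848902 = 0.00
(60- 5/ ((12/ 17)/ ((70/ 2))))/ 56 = -2255/672 = -3.36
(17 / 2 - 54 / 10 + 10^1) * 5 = 131/2 = 65.50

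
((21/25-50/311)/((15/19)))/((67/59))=5920001/7813875 = 0.76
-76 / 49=-1.55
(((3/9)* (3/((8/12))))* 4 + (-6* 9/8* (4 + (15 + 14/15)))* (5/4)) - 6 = -2691/16 = -168.19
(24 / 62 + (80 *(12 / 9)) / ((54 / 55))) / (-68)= -68443/42687 = -1.60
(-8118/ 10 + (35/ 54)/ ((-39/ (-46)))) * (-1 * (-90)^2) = 85402040/13 = 6569387.69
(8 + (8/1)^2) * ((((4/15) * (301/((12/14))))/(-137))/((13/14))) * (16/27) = -7551488/240435 = -31.41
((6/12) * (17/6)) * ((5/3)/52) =85/1872 = 0.05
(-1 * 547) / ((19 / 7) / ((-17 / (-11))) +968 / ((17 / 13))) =-65093/88297 = -0.74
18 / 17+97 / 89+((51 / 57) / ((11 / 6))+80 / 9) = 32801425/2845953 = 11.53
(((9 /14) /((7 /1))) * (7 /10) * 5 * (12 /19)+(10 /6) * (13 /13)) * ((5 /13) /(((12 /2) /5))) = 9325/15561 = 0.60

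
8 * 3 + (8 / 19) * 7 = 512/19 = 26.95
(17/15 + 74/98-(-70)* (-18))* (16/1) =-14795392/735 = -20129.79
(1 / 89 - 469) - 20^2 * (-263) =9321060/89 = 104731.01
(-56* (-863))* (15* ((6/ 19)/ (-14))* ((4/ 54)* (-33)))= 39970.53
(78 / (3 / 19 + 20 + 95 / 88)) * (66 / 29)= 8607456/1029761 = 8.36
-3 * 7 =-21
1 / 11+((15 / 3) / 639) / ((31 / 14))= 20579/217899 = 0.09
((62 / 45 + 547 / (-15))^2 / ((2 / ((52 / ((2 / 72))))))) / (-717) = -259297064/161325 = -1607.30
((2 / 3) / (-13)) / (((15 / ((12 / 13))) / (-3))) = 8/845 = 0.01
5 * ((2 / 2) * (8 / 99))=40/99 = 0.40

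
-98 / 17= -5.76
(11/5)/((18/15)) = 11/6 = 1.83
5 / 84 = 0.06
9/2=4.50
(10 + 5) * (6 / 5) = 18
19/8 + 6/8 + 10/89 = 2305/712 = 3.24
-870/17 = -51.18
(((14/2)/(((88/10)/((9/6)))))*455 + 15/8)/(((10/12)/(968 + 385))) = 884493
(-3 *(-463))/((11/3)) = 4167/11 = 378.82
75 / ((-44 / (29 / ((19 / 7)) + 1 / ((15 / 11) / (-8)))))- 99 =-89629/836 = -107.21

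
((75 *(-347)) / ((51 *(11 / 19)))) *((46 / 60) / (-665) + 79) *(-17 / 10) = 546881369/4620 = 118372.59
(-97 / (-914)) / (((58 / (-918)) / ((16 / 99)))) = -39576/145783 = -0.27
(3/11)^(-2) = 121/9 = 13.44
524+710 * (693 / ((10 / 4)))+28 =197364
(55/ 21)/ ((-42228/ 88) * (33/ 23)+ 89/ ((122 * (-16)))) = -107360/28224861 = 0.00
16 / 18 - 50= -442/9 = -49.11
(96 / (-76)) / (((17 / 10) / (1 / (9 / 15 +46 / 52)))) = -31200/62339 = -0.50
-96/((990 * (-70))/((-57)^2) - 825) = 34656/305525 = 0.11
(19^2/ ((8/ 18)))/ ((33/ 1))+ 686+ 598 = 57579/44 = 1308.61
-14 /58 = -7/29 = -0.24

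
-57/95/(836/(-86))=129/2090 = 0.06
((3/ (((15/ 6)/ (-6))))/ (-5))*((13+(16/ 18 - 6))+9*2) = 932/25 = 37.28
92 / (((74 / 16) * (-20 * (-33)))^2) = 368/37271025 = 0.00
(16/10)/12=2/15 = 0.13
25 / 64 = 0.39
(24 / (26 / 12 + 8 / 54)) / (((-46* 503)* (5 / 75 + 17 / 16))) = -31104/78379975 = 0.00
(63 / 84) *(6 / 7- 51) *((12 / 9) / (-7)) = 351/49 = 7.16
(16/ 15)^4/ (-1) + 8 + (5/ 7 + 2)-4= 5.42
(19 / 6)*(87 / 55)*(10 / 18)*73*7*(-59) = -16612099/198 = -83899.49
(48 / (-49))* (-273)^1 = 1872/7 = 267.43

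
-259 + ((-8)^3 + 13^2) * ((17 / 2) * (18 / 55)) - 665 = -103299/55 = -1878.16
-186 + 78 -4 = -112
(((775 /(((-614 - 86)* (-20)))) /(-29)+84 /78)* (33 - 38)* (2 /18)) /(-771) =226957/292992336 = 0.00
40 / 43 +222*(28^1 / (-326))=-127124/7009 = -18.14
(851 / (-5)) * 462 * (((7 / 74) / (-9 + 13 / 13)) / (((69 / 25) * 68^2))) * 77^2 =15978655/36992 = 431.95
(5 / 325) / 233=1/15145 = 0.00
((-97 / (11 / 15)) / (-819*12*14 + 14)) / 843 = 485/425253598 = 0.00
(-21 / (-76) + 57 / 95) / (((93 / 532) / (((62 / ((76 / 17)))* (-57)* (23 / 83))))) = -1098.10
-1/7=-0.14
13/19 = 0.68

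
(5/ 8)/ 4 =5/32 = 0.16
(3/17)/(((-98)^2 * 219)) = 1/11918564 = 0.00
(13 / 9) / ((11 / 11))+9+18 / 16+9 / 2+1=1229/72 = 17.07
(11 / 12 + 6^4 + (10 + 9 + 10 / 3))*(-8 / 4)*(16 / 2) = -21108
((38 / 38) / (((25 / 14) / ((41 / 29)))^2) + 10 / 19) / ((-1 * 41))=-11516294/409461875 = -0.03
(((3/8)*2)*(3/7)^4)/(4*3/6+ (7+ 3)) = 81/38416 = 0.00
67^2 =4489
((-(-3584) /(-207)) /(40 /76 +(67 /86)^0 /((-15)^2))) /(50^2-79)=-1702400/126344727 = -0.01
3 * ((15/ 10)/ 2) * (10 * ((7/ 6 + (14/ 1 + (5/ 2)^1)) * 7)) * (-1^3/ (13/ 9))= -50085/26 = -1926.35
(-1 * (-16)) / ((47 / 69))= 1104/47 = 23.49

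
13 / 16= 0.81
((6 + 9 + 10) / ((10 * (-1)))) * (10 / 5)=-5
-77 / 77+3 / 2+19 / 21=59/42 = 1.40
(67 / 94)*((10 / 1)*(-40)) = -13400/47 = -285.11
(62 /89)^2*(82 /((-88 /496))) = -224.29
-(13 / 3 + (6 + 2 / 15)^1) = -157/15 = -10.47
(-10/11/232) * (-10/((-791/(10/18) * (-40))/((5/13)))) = 125/472359888 = 0.00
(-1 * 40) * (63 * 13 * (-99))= 3243240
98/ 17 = 5.76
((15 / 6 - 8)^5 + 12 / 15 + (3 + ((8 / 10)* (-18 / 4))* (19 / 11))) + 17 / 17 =-5034.26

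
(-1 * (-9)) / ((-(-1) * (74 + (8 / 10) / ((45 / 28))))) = 2025/16762 = 0.12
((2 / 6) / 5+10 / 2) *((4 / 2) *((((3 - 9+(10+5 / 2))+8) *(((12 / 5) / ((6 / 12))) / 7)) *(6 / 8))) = 13224/175 = 75.57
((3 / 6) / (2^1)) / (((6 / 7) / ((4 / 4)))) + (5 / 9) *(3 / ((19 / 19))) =47/24 = 1.96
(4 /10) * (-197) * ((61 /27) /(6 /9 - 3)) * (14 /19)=48068/855 = 56.22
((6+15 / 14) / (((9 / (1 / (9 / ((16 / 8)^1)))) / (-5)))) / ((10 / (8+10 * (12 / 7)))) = -968/441 = -2.20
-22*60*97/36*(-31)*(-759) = -83684810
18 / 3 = 6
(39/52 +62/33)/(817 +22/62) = 10757/3344616 = 0.00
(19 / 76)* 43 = 43/4 = 10.75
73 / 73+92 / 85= 177/85 = 2.08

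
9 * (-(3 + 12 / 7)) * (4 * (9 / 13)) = -10692/91 = -117.49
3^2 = 9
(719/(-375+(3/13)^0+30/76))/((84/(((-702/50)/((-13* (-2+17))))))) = -40983/24844750 = 0.00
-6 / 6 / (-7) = 1/7 = 0.14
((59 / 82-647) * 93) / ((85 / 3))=-2957121/1394 = -2121.32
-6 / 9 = -2/3 = -0.67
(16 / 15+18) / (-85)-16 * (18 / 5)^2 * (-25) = 6609314/1275 = 5183.78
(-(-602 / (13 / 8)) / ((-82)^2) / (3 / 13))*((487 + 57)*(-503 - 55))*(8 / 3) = -324868096/1681 = -193258.83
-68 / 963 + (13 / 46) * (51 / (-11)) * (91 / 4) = -58238311/1949112 = -29.88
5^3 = 125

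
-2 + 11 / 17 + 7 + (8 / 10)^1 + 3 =9.45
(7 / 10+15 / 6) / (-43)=-16/215 = -0.07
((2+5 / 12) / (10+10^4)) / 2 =29/240240 = 0.00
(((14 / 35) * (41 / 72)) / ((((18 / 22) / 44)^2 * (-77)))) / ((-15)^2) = -218284/5740875 = -0.04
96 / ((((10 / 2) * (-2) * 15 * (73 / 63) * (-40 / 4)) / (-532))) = -268128/9125 = -29.38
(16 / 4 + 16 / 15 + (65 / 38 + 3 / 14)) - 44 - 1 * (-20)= -33932/1995 = -17.01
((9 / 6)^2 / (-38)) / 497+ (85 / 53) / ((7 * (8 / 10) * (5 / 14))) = 3210143/4003832 = 0.80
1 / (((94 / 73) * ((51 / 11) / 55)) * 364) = 44165/1745016 = 0.03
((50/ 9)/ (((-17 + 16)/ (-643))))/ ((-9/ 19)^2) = 15920.64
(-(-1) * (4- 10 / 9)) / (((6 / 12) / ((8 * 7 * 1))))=2912/9 = 323.56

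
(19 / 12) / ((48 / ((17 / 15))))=323/8640 = 0.04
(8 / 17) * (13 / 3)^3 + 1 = 18035/459 = 39.29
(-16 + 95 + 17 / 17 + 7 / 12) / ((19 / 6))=967/38 = 25.45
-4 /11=-0.36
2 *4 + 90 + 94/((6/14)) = 952/3 = 317.33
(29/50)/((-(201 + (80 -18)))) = -29/13150 = 0.00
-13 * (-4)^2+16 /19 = -3936/19 = -207.16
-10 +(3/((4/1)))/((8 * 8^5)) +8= -2.00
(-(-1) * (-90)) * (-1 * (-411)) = -36990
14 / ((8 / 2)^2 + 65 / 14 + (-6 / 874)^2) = 37429924/55190167 = 0.68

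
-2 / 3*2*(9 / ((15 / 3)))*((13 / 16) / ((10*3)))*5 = -13/40 = -0.32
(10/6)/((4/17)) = 85/12 = 7.08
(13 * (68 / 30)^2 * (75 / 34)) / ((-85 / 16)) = -416/15 = -27.73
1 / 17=0.06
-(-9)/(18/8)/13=4/13 = 0.31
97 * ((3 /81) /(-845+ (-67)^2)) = 97/98388 = 0.00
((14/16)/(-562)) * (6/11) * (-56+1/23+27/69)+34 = 9682067/284372 = 34.05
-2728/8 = -341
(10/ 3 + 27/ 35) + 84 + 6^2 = 13031/105 = 124.10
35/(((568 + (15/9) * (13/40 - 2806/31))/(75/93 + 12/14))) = 2888/20717 = 0.14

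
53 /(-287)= -53/287 = -0.18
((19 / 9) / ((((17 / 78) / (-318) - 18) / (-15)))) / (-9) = -261820/1339467 = -0.20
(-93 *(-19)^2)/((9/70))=-783370/3 = -261123.33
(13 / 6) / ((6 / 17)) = 221/36 = 6.14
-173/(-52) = 173/52 = 3.33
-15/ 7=-2.14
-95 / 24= -3.96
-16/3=-5.33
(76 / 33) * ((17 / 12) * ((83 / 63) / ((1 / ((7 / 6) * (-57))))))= -509371/1782 = -285.84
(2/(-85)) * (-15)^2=-90/17 = -5.29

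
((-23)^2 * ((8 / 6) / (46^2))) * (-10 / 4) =-5/6 = -0.83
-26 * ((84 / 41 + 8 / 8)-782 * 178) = 148379686/41 = 3619016.73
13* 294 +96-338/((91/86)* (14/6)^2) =1323750/343 = 3859.33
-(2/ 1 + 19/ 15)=-49/15 = -3.27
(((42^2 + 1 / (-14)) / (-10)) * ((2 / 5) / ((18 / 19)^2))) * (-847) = 215740459/3240 = 66586.56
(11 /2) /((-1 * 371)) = -11/742 = -0.01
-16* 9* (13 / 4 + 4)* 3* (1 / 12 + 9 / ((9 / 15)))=-47241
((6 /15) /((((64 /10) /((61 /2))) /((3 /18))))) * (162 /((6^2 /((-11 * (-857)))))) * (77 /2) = 132835857/256 = 518890.07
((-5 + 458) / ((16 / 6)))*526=357417/4 = 89354.25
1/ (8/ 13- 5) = -13/57 = -0.23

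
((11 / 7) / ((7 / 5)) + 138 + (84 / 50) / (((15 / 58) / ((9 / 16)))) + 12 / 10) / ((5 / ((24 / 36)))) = 3527423/183750 = 19.20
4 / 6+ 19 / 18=31/18 = 1.72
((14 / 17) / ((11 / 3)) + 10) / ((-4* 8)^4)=239/24510464 = 0.00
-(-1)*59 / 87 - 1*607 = -52750/87 = -606.32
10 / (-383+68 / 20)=-25/949 = -0.03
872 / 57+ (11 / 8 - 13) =1675/456 = 3.67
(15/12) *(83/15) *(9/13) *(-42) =-5229/26 = -201.12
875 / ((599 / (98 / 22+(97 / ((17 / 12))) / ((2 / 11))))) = 62348125/112013 = 556.62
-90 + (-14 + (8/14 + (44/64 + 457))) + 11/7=39853/112 = 355.83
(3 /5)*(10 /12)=1/2 = 0.50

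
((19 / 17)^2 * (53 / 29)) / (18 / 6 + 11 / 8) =153064/293335 = 0.52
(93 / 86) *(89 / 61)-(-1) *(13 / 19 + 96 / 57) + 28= 3184205/99674 = 31.95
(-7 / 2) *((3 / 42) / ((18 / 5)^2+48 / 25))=-25/1488 = -0.02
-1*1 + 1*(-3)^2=8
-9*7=-63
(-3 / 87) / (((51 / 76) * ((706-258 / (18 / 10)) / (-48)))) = 456/104023 = 0.00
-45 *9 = -405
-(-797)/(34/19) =15143/34 = 445.38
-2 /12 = -1/6 = -0.17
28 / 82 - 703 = -28809/41 = -702.66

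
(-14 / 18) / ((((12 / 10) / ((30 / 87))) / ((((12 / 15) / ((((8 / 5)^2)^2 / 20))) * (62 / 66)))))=-3390625/6614784 = -0.51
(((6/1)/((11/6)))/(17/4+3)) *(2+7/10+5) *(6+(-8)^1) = -1008/145 = -6.95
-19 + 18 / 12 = -35/2 = -17.50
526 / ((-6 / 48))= -4208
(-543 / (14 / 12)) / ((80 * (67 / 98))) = -11403/1340 = -8.51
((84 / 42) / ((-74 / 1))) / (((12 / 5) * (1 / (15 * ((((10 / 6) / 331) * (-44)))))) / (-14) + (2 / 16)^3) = -4928000/9761821 = -0.50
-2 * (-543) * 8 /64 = 543/4 = 135.75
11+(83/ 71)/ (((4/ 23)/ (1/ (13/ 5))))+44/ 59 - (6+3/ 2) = 1488001/217828 = 6.83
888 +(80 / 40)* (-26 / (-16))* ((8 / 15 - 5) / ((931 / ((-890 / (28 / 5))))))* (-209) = 3046471/8232 = 370.08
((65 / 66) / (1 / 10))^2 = 105625/1089 = 96.99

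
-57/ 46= -1.24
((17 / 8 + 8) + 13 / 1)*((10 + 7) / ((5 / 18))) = 5661/4 = 1415.25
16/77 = 0.21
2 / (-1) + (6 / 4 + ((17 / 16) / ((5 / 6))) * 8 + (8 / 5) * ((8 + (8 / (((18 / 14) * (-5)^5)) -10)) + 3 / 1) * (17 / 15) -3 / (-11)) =546779323/46406250 = 11.78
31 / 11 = 2.82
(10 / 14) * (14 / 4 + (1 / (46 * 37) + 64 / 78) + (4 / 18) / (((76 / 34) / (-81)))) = -11765350/4414137 = -2.67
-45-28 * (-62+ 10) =1411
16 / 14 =8/7 = 1.14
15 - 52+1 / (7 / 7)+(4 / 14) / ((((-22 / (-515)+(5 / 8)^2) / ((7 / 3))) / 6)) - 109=-1939195/14283 = -135.77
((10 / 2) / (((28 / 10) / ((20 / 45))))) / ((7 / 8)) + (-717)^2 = 226713649/441 = 514089.91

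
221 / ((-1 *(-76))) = 221/76 = 2.91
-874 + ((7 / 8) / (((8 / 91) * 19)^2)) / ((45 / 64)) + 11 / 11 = -872.55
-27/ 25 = -1.08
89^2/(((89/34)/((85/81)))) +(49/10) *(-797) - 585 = -1065043/810 = -1314.87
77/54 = 1.43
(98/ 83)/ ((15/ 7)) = 686/1245 = 0.55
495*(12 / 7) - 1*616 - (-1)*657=6227/7 = 889.57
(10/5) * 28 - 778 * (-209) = 162658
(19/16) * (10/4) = 95/32 = 2.97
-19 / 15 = -1.27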